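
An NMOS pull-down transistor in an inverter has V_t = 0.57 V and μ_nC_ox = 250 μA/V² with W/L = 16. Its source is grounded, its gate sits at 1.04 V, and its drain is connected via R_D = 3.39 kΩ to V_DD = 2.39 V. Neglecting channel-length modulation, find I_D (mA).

V_GS = V_G = 1.04 V, so V_ov = 1.04 − 0.57 = 0.47 V.
k_n = μ_nC_ox · (W/L) = 4 mA/V².
Assume saturation: I_D = ½ k_n V_ov² = 0.5 × 4 × 0.47² = 0.442 mA, giving V_DS = V_DD − I_D R_D = 2.39 − 0.442 × 3.39 = 0.892 V.
V_DS = 0.892 V ≥ V_ov = 0.47 V, confirming saturation.

I_D = 0.442 mA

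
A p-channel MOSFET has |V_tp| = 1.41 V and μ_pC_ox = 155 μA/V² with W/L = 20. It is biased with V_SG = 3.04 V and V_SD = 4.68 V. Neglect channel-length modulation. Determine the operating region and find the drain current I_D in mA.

k_p = μ_pC_ox · (W/L) = 3.1 mA/V².
V_ov = V_SG − |V_tp| = 3.04 − 1.41 = 1.63 V.
Since V_SD = 4.68 V ≥ V_ov = 1.63 V, the device is in saturation.
I_D = ½ k_p V_ov² = 0.5 × 3.1 × 1.63² = 4.12 mA.

Saturation; I_D = 4.12 mA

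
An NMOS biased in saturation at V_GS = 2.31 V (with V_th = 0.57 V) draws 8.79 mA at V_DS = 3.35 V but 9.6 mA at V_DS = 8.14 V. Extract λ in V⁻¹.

λ = 0.0206 V⁻¹

With V_GS fixed, I_D ∝ (1 + λ V_DS) in saturation, so I_D2/I_D1 = (1 + λ V_DS2)/(1 + λ V_DS1).
9.6/8.79 = 1.092 = (1 + 8.14 λ)/(1 + 3.35 λ).
Solving: λ (I_D1 V_DS2 − I_D2 V_DS1) = I_D2 − I_D1, so λ = (9.6 − 8.79) / (8.79 × 8.14 − 9.6 × 3.35) = 0.81 / 39.4 = 0.0206 V⁻¹.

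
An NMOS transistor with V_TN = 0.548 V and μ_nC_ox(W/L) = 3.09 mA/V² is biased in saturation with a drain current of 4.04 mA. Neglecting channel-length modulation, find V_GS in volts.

In saturation I_D = ½ k_n (V_GS − V_TN)², so V_GS − V_TN = √(2 I_D / k_n) = √(2 × 4.04 / 3.09) = 1.62 V.
V_GS = 0.548 + 1.62 = 2.17 V.

V_GS = 2.17 V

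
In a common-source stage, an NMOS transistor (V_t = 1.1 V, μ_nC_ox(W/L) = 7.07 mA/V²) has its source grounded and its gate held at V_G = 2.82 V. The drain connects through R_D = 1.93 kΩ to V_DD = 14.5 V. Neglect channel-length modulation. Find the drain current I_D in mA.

I_D = 7.12 mA

V_GS = V_G = 2.82 V, so V_ov = 2.82 − 1.1 = 1.72 V.
Assume saturation: I_D = ½ k_n V_ov² = 0.5 × 7.07 × 1.72² = 10.5 mA, giving V_DS = V_DD − I_D R_D = 14.5 − 10.5 × 1.93 = -5.68 V.
But -5.68 V < V_ov = 1.72 V, so the device is actually in triode.
In triode I_D = k_n[V_ov V_DS − ½ V_DS²] and I_D = (V_DD − V_DS)/R_D. Equating: 6.82 V_DS² − 24.47 V_DS + 14.5 = 0, giving V_DS = 0.749 V (the root below V_ov).
I_D = (14.5 − 0.749) / 1.93 = 7.12 mA.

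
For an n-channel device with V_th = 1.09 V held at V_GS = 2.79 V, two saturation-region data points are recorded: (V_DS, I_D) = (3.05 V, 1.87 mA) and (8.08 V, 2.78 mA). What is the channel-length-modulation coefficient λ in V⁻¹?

λ = 0.137 V⁻¹

With V_GS fixed, I_D ∝ (1 + λ V_DS) in saturation, so I_D2/I_D1 = (1 + λ V_DS2)/(1 + λ V_DS1).
2.78/1.87 = 1.487 = (1 + 8.08 λ)/(1 + 3.05 λ).
Solving: λ (I_D1 V_DS2 − I_D2 V_DS1) = I_D2 − I_D1, so λ = (2.78 − 1.87) / (1.87 × 8.08 − 2.78 × 3.05) = 0.91 / 6.63 = 0.137 V⁻¹.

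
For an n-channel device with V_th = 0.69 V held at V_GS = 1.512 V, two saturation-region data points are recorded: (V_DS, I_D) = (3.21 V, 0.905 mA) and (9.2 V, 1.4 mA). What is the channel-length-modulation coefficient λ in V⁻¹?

With V_GS fixed, I_D ∝ (1 + λ V_DS) in saturation, so I_D2/I_D1 = (1 + λ V_DS2)/(1 + λ V_DS1).
1.4/0.905 = 1.547 = (1 + 9.2 λ)/(1 + 3.21 λ).
Solving: λ (I_D1 V_DS2 − I_D2 V_DS1) = I_D2 − I_D1, so λ = (1.4 − 0.905) / (0.905 × 9.2 − 1.4 × 3.21) = 0.495 / 3.83 = 0.129 V⁻¹.

λ = 0.129 V⁻¹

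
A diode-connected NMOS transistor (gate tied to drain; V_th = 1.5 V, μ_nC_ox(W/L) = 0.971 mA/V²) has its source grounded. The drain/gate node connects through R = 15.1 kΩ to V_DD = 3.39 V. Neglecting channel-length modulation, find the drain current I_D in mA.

With gate tied to drain, V_GS = V_DS ≥ V_GS − V_th, so the device is in saturation.
KCL at the drain: ½ k_n (V_GS − V_th)² = (V_DD − V_GS)/R.
Let x = V_GS − 1.5. Then 7.33 x² + x − 1.89 = 0, giving x = 0.444 V (positive root), so V_GS = 1.94 V.
I_D = (V_DD − V_GS)/R = (3.39 − 1.94) / 15.1 = 0.0958 mA.

I_D = 0.0958 mA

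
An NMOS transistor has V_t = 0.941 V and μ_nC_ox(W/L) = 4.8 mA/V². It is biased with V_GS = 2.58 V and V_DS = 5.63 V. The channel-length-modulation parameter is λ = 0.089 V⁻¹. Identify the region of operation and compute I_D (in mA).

V_ov = V_GS − V_t = 2.58 − 0.941 = 1.64 V.
Since V_DS = 5.63 V ≥ V_ov = 1.64 V, the device is in saturation.
I_D = ½ k_n V_ov² (1 + λ V_DS) = 0.5 × 4.8 × 1.64² × (1 + 0.089 × 5.63) = 9.68 mA.

Saturation; I_D = 9.68 mA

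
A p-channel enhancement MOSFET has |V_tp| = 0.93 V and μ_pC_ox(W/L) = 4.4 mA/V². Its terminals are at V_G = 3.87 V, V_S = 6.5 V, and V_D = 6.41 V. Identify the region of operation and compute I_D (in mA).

Triode; I_D = 0.655 mA

V_SG = V_S − V_G = 6.5 − 3.87 = 2.63 V; V_SD = V_S − V_D = 6.5 − 6.41 = 0.09 V.
V_ov = V_SG − |V_tp| = 2.63 − 0.93 = 1.7 V.
Since V_SD = 0.09 V < V_ov = 1.7 V, the device is in the triode region.
I_D = k_p [V_ov · V_SD − ½ V_SD²] = 4.4 × [1.7 × 0.09 − 0.5 × 0.09²] = 0.655 mA.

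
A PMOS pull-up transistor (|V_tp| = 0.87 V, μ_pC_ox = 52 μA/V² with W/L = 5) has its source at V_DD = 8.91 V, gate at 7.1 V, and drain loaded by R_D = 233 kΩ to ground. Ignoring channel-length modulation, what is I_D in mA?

I_D = 0.0375 mA

V_SG = V_DD − V_G = 8.91 − 7.1 = 1.81 V, so V_ov = 1.81 − 0.87 = 0.94 V.
k_p = μ_pC_ox · (W/L) = 0.26 mA/V².
Assume saturation: I_D = ½ k_p V_ov² = 0.5 × 0.26 × 0.94² = 0.115 mA, giving V_SD = V_DD − I_D R_D = 8.91 − 0.115 × 233 = -17.9 V.
But -17.9 V < V_ov = 0.94 V, so the device is actually in triode.
In triode I_D = k_p[V_ov V_SD − ½ V_SD²] and I_D = (V_DD − V_SD)/R_D. Equating: 30.3 V_SD² − 57.95 V_SD + 8.91 = 0, giving V_SD = 0.169 V (the root below V_ov).
I_D = (8.91 − 0.169) / 233 = 0.0375 mA.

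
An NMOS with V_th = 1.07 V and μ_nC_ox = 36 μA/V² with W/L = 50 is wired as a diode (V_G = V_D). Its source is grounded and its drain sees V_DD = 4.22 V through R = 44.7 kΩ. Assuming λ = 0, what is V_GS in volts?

With gate tied to drain, V_GS = V_DS ≥ V_GS − V_th, so the device is in saturation.
k_n = μ_nC_ox · (W/L) = 1.8 mA/V².
KCL at the drain: ½ k_n (V_GS − V_th)² = (V_DD − V_GS)/R.
Let x = V_GS − 1.07. Then 40.2 x² + x − 3.15 = 0, giving x = 0.268 V (positive root), so V_GS = 1.34 V.
I_D = (V_DD − V_GS)/R = (4.22 − 1.34) / 44.7 = 0.0645 mA.

V_GS = 1.34 V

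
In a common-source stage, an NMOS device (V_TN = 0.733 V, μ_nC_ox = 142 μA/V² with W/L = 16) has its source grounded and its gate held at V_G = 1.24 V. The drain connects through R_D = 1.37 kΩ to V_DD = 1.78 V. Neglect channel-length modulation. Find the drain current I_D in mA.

V_GS = V_G = 1.24 V, so V_ov = 1.24 − 0.733 = 0.507 V.
k_n = μ_nC_ox · (W/L) = 2.272 mA/V².
Assume saturation: I_D = ½ k_n V_ov² = 0.5 × 2.272 × 0.507² = 0.292 mA, giving V_DS = V_DD − I_D R_D = 1.78 − 0.292 × 1.37 = 1.38 V.
V_DS = 1.38 V ≥ V_ov = 0.507 V, confirming saturation.

I_D = 0.292 mA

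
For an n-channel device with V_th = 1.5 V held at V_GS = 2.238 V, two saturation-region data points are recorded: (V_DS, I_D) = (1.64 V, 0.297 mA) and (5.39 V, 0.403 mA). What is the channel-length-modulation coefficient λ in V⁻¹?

With V_GS fixed, I_D ∝ (1 + λ V_DS) in saturation, so I_D2/I_D1 = (1 + λ V_DS2)/(1 + λ V_DS1).
0.403/0.297 = 1.357 = (1 + 5.39 λ)/(1 + 1.64 λ).
Solving: λ (I_D1 V_DS2 − I_D2 V_DS1) = I_D2 − I_D1, so λ = (0.403 − 0.297) / (0.297 × 5.39 − 0.403 × 1.64) = 0.106 / 0.94 = 0.113 V⁻¹.

λ = 0.113 V⁻¹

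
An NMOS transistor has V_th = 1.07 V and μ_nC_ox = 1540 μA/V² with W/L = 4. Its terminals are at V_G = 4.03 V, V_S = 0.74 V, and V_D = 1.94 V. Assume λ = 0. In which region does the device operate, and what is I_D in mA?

V_GS = V_G − V_S = 4.03 − 0.74 = 3.29 V; V_DS = V_D − V_S = 1.94 − 0.74 = 1.2 V.
k_n = μ_nC_ox · (W/L) = 6.16 mA/V².
V_ov = V_GS − V_th = 3.29 − 1.07 = 2.22 V.
Since V_DS = 1.2 V < V_ov = 2.22 V, the device is in the triode region.
I_D = k_n [V_ov · V_DS − ½ V_DS²] = 6.16 × [2.22 × 1.2 − 0.5 × 1.2²] = 12 mA.

Triode; I_D = 12.0 mA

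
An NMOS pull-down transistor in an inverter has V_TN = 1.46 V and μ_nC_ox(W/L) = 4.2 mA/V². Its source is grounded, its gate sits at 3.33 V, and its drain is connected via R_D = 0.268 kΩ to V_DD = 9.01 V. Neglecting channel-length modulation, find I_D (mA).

I_D = 7.34 mA

V_GS = V_G = 3.33 V, so V_ov = 3.33 − 1.46 = 1.87 V.
Assume saturation: I_D = ½ k_n V_ov² = 0.5 × 4.2 × 1.87² = 7.34 mA, giving V_DS = V_DD − I_D R_D = 9.01 − 7.34 × 0.268 = 7.04 V.
V_DS = 7.04 V ≥ V_ov = 1.87 V, confirming saturation.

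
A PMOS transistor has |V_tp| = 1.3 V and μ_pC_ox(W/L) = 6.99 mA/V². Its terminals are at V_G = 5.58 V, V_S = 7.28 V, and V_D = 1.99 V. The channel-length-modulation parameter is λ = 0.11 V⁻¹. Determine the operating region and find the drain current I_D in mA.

Saturation; I_D = 0.885 mA

V_SG = V_S − V_G = 7.28 − 5.58 = 1.7 V; V_SD = V_S − V_D = 7.28 − 1.99 = 5.29 V.
V_ov = V_SG − |V_tp| = 1.7 − 1.3 = 0.4 V.
Since V_SD = 5.29 V ≥ V_ov = 0.4 V, the device is in saturation.
I_D = ½ k_p V_ov² (1 + λ V_SD) = 0.5 × 6.99 × 0.4² × (1 + 0.11 × 5.29) = 0.885 mA.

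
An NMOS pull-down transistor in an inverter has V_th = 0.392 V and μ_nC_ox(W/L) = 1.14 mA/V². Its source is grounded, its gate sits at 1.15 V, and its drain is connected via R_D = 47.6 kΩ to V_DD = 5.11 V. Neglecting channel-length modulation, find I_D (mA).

I_D = 0.105 mA

V_GS = V_G = 1.15 V, so V_ov = 1.15 − 0.392 = 0.758 V.
Assume saturation: I_D = ½ k_n V_ov² = 0.5 × 1.14 × 0.758² = 0.328 mA, giving V_DS = V_DD − I_D R_D = 5.11 − 0.328 × 47.6 = -10.5 V.
But -10.5 V < V_ov = 0.758 V, so the device is actually in triode.
In triode I_D = k_n[V_ov V_DS − ½ V_DS²] and I_D = (V_DD − V_DS)/R_D. Equating: 27.1 V_DS² − 42.13 V_DS + 5.11 = 0, giving V_DS = 0.133 V (the root below V_ov).
I_D = (5.11 − 0.133) / 47.6 = 0.105 mA.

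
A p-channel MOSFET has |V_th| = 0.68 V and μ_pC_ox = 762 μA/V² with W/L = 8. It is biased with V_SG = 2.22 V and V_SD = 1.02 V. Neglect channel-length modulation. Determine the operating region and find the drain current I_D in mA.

Triode; I_D = 6.40 mA

k_p = μ_pC_ox · (W/L) = 6.096 mA/V².
V_ov = V_SG − |V_th| = 2.22 − 0.68 = 1.54 V.
Since V_SD = 1.02 V < V_ov = 1.54 V, the device is in the triode region.
I_D = k_p [V_ov · V_SD − ½ V_SD²] = 6.096 × [1.54 × 1.02 − 0.5 × 1.02²] = 6.4 mA.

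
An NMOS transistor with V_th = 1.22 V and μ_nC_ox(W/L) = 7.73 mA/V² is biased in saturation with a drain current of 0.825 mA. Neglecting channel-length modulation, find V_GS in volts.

V_GS = 1.68 V

In saturation I_D = ½ k_n (V_GS − V_th)², so V_GS − V_th = √(2 I_D / k_n) = √(2 × 0.825 / 7.73) = 0.462 V.
V_GS = 1.22 + 0.462 = 1.68 V.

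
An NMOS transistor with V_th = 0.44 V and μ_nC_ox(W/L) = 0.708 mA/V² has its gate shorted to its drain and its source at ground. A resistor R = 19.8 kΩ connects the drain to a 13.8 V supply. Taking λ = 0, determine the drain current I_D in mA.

I_D = 0.609 mA

With gate tied to drain, V_GS = V_DS ≥ V_GS − V_th, so the device is in saturation.
KCL at the drain: ½ k_n (V_GS − V_th)² = (V_DD − V_GS)/R.
Let x = V_GS − 0.44. Then 7.01 x² + x − 13.36 = 0, giving x = 1.31 V (positive root), so V_GS = 1.75 V.
I_D = (V_DD − V_GS)/R = (13.8 − 1.75) / 19.8 = 0.609 mA.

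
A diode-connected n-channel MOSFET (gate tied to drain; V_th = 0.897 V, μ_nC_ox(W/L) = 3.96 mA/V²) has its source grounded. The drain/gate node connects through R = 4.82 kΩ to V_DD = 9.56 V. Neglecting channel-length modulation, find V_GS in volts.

With gate tied to drain, V_GS = V_DS ≥ V_GS − V_th, so the device is in saturation.
KCL at the drain: ½ k_n (V_GS − V_th)² = (V_DD − V_GS)/R.
Let x = V_GS − 0.897. Then 9.54 x² + x − 8.663 = 0, giving x = 0.902 V (positive root), so V_GS = 1.8 V.
I_D = (V_DD − V_GS)/R = (9.56 − 1.8) / 4.82 = 1.61 mA.

V_GS = 1.80 V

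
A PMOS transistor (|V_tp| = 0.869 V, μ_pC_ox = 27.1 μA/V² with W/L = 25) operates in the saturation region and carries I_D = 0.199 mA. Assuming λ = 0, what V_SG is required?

V_SG = 1.64 V

k_p = μ_pC_ox · (W/L) = 0.6775 mA/V².
In saturation I_D = ½ k_p (V_SG − |V_tp|)², so V_SG − |V_tp| = √(2 I_D / k_p) = √(2 × 0.199 / 0.6775) = 0.766 V.
V_SG = 0.869 + 0.766 = 1.64 V.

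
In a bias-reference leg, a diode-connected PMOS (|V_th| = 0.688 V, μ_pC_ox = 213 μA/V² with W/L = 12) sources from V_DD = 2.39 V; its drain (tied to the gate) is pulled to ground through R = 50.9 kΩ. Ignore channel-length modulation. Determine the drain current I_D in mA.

With gate tied to drain, V_SG = V_SD ≥ V_SG − |V_th|, so the device is in saturation.
k_p = μ_pC_ox · (W/L) = 2.556 mA/V².
KCL at the drain: ½ k_p (V_SG − |V_th|)² = (V_DD − V_SG)/R.
Let x = V_SG − 0.688. Then 65.1 x² + x − 1.702 = 0, giving x = 0.154 V (positive root), so V_SG = 0.842 V.
I_D = (V_DD − V_SG)/R = (2.39 − 0.842) / 50.9 = 0.0304 mA.

I_D = 0.0304 mA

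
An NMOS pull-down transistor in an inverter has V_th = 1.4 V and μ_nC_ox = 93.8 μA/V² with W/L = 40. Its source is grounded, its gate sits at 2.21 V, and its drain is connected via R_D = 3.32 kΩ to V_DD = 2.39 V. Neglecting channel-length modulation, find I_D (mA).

I_D = 0.644 mA

V_GS = V_G = 2.21 V, so V_ov = 2.21 − 1.4 = 0.81 V.
k_n = μ_nC_ox · (W/L) = 3.752 mA/V².
Assume saturation: I_D = ½ k_n V_ov² = 0.5 × 3.752 × 0.81² = 1.23 mA, giving V_DS = V_DD − I_D R_D = 2.39 − 1.23 × 3.32 = -1.7 V.
But -1.7 V < V_ov = 0.81 V, so the device is actually in triode.
In triode I_D = k_n[V_ov V_DS − ½ V_DS²] and I_D = (V_DD − V_DS)/R_D. Equating: 6.23 V_DS² − 11.09 V_DS + 2.39 = 0, giving V_DS = 0.251 V (the root below V_ov).
I_D = (2.39 − 0.251) / 3.32 = 0.644 mA.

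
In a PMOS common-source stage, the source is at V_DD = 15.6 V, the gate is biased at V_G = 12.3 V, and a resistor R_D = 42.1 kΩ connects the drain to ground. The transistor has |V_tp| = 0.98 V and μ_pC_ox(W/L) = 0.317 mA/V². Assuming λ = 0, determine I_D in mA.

I_D = 0.357 mA

V_SG = V_DD − V_G = 15.6 − 12.3 = 3.3 V, so V_ov = 3.3 − 0.98 = 2.32 V.
Assume saturation: I_D = ½ k_p V_ov² = 0.5 × 0.317 × 2.32² = 0.853 mA, giving V_SD = V_DD − I_D R_D = 15.6 − 0.853 × 42.1 = -20.3 V.
But -20.3 V < V_ov = 2.32 V, so the device is actually in triode.
In triode I_D = k_p[V_ov V_SD − ½ V_SD²] and I_D = (V_DD − V_SD)/R_D. Equating: 6.67 V_SD² − 31.96 V_SD + 15.6 = 0, giving V_SD = 0.552 V (the root below V_ov).
I_D = (15.6 − 0.552) / 42.1 = 0.357 mA.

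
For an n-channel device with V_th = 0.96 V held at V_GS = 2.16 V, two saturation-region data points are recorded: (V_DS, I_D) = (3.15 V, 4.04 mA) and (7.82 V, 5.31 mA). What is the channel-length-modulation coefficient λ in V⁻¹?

With V_GS fixed, I_D ∝ (1 + λ V_DS) in saturation, so I_D2/I_D1 = (1 + λ V_DS2)/(1 + λ V_DS1).
5.31/4.04 = 1.314 = (1 + 7.82 λ)/(1 + 3.15 λ).
Solving: λ (I_D1 V_DS2 − I_D2 V_DS1) = I_D2 − I_D1, so λ = (5.31 − 4.04) / (4.04 × 7.82 − 5.31 × 3.15) = 1.27 / 14.9 = 0.0854 V⁻¹.

λ = 0.0854 V⁻¹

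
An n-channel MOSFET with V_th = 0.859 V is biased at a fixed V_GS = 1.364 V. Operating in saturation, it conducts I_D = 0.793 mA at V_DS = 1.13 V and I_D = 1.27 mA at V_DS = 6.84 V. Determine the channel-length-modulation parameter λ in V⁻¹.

With V_GS fixed, I_D ∝ (1 + λ V_DS) in saturation, so I_D2/I_D1 = (1 + λ V_DS2)/(1 + λ V_DS1).
1.27/0.793 = 1.602 = (1 + 6.84 λ)/(1 + 1.13 λ).
Solving: λ (I_D1 V_DS2 − I_D2 V_DS1) = I_D2 − I_D1, so λ = (1.27 − 0.793) / (0.793 × 6.84 − 1.27 × 1.13) = 0.477 / 3.99 = 0.12 V⁻¹.

λ = 0.120 V⁻¹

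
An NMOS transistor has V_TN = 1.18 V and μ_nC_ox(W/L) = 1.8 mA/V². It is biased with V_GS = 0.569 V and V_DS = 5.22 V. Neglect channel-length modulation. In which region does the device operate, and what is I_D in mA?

Cutoff; I_D = 0 mA

V_GS = 0.569 V < V_TN = 1.18 V, so the transistor is in cutoff.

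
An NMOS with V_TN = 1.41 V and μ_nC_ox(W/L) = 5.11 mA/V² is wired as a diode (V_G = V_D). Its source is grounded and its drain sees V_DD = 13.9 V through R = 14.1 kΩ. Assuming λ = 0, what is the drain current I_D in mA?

I_D = 0.845 mA

With gate tied to drain, V_GS = V_DS ≥ V_GS − V_TN, so the device is in saturation.
KCL at the drain: ½ k_n (V_GS − V_TN)² = (V_DD − V_GS)/R.
Let x = V_GS − 1.41. Then 36 x² + x − 12.49 = 0, giving x = 0.575 V (positive root), so V_GS = 1.99 V.
I_D = (V_DD − V_GS)/R = (13.9 − 1.99) / 14.1 = 0.845 mA.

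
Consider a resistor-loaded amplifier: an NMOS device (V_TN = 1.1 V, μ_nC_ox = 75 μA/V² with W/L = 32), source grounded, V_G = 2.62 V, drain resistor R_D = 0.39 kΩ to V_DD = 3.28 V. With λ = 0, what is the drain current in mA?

V_GS = V_G = 2.62 V, so V_ov = 2.62 − 1.1 = 1.52 V.
k_n = μ_nC_ox · (W/L) = 2.4 mA/V².
Assume saturation: I_D = ½ k_n V_ov² = 0.5 × 2.4 × 1.52² = 2.77 mA, giving V_DS = V_DD − I_D R_D = 3.28 − 2.77 × 0.39 = 2.2 V.
V_DS = 2.2 V ≥ V_ov = 1.52 V, confirming saturation.

I_D = 2.77 mA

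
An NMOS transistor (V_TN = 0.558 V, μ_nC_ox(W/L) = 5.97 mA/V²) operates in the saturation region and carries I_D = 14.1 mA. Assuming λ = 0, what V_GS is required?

V_GS = 2.73 V

In saturation I_D = ½ k_n (V_GS − V_TN)², so V_GS − V_TN = √(2 I_D / k_n) = √(2 × 14.1 / 5.97) = 2.17 V.
V_GS = 0.558 + 2.17 = 2.73 V.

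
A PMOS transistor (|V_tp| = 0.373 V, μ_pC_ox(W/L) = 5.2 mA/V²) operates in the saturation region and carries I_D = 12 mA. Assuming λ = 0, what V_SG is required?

In saturation I_D = ½ k_p (V_SG − |V_tp|)², so V_SG − |V_tp| = √(2 I_D / k_p) = √(2 × 12 / 5.2) = 2.15 V.
V_SG = 0.373 + 2.15 = 2.52 V.

V_SG = 2.52 V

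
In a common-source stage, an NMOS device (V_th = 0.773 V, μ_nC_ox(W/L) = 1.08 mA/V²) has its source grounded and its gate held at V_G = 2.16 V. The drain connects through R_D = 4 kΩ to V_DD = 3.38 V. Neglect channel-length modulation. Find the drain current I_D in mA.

I_D = 0.697 mA

V_GS = V_G = 2.16 V, so V_ov = 2.16 − 0.773 = 1.39 V.
Assume saturation: I_D = ½ k_n V_ov² = 0.5 × 1.08 × 1.39² = 1.04 mA, giving V_DS = V_DD − I_D R_D = 3.38 − 1.04 × 4 = -0.775 V.
But -0.775 V < V_ov = 1.39 V, so the device is actually in triode.
In triode I_D = k_n[V_ov V_DS − ½ V_DS²] and I_D = (V_DD − V_DS)/R_D. Equating: 2.16 V_DS² − 6.992 V_DS + 3.38 = 0, giving V_DS = 0.592 V (the root below V_ov).
I_D = (3.38 − 0.592) / 4 = 0.697 mA.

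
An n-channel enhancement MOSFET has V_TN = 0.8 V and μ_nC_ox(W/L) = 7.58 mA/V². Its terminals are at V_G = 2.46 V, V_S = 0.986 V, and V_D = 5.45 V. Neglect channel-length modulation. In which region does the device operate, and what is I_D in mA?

V_GS = V_G − V_S = 2.46 − 0.986 = 1.47 V; V_DS = V_D − V_S = 5.45 − 0.986 = 4.46 V.
V_ov = V_GS − V_TN = 1.47 − 0.8 = 0.674 V.
Since V_DS = 4.46 V ≥ V_ov = 0.674 V, the device is in saturation.
I_D = ½ k_n V_ov² = 0.5 × 7.58 × 0.674² = 1.72 mA.

Saturation; I_D = 1.72 mA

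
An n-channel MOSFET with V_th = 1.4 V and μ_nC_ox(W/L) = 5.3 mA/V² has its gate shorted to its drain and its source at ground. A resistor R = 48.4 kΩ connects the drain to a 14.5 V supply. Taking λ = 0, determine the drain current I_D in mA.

With gate tied to drain, V_GS = V_DS ≥ V_GS − V_th, so the device is in saturation.
KCL at the drain: ½ k_n (V_GS − V_th)² = (V_DD − V_GS)/R.
Let x = V_GS − 1.4. Then 128 x² + x − 13.1 = 0, giving x = 0.316 V (positive root), so V_GS = 1.72 V.
I_D = (V_DD − V_GS)/R = (14.5 − 1.72) / 48.4 = 0.264 mA.

I_D = 0.264 mA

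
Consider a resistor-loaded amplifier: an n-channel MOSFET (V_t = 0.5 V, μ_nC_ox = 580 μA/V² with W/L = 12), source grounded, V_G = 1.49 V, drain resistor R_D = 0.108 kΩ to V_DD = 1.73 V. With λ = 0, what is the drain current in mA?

I_D = 3.41 mA

V_GS = V_G = 1.49 V, so V_ov = 1.49 − 0.5 = 0.99 V.
k_n = μ_nC_ox · (W/L) = 6.96 mA/V².
Assume saturation: I_D = ½ k_n V_ov² = 0.5 × 6.96 × 0.99² = 3.41 mA, giving V_DS = V_DD − I_D R_D = 1.73 − 3.41 × 0.108 = 1.36 V.
V_DS = 1.36 V ≥ V_ov = 0.99 V, confirming saturation.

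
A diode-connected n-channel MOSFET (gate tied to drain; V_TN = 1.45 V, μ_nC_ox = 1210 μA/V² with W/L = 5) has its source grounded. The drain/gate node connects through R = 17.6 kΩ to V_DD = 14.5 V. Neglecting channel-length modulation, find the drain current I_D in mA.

With gate tied to drain, V_GS = V_DS ≥ V_GS − V_TN, so the device is in saturation.
k_n = μ_nC_ox · (W/L) = 6.05 mA/V².
KCL at the drain: ½ k_n (V_GS − V_TN)² = (V_DD − V_GS)/R.
Let x = V_GS − 1.45. Then 53.2 x² + x − 13.05 = 0, giving x = 0.486 V (positive root), so V_GS = 1.94 V.
I_D = (V_DD − V_GS)/R = (14.5 − 1.94) / 17.6 = 0.714 mA.

I_D = 0.714 mA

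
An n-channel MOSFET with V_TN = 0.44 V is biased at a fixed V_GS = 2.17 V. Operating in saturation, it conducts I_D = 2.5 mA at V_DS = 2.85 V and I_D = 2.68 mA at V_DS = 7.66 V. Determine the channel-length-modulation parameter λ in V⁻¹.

λ = 0.0156 V⁻¹

With V_GS fixed, I_D ∝ (1 + λ V_DS) in saturation, so I_D2/I_D1 = (1 + λ V_DS2)/(1 + λ V_DS1).
2.68/2.5 = 1.072 = (1 + 7.66 λ)/(1 + 2.85 λ).
Solving: λ (I_D1 V_DS2 − I_D2 V_DS1) = I_D2 − I_D1, so λ = (2.68 − 2.5) / (2.5 × 7.66 − 2.68 × 2.85) = 0.18 / 11.5 = 0.0156 V⁻¹.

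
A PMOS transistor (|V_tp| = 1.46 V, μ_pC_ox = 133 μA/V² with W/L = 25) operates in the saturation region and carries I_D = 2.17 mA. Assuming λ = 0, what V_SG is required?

k_p = μ_pC_ox · (W/L) = 3.325 mA/V².
In saturation I_D = ½ k_p (V_SG − |V_tp|)², so V_SG − |V_tp| = √(2 I_D / k_p) = √(2 × 2.17 / 3.325) = 1.14 V.
V_SG = 1.46 + 1.14 = 2.6 V.

V_SG = 2.60 V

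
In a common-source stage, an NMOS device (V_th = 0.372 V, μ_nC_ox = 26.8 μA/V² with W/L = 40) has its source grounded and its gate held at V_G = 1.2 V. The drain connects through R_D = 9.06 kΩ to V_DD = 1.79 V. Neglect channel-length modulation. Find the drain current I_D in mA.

V_GS = V_G = 1.2 V, so V_ov = 1.2 − 0.372 = 0.828 V.
k_n = μ_nC_ox · (W/L) = 1.072 mA/V².
Assume saturation: I_D = ½ k_n V_ov² = 0.5 × 1.072 × 0.828² = 0.367 mA, giving V_DS = V_DD − I_D R_D = 1.79 − 0.367 × 9.06 = -1.54 V.
But -1.54 V < V_ov = 0.828 V, so the device is actually in triode.
In triode I_D = k_n[V_ov V_DS − ½ V_DS²] and I_D = (V_DD − V_DS)/R_D. Equating: 4.86 V_DS² − 9.042 V_DS + 1.79 = 0, giving V_DS = 0.225 V (the root below V_ov).
I_D = (1.79 − 0.225) / 9.06 = 0.173 mA.

I_D = 0.173 mA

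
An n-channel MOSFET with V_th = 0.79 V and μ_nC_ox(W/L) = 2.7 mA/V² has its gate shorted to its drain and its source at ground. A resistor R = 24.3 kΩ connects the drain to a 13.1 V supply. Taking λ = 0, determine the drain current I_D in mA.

With gate tied to drain, V_GS = V_DS ≥ V_GS − V_th, so the device is in saturation.
KCL at the drain: ½ k_n (V_GS − V_th)² = (V_DD − V_GS)/R.
Let x = V_GS − 0.79. Then 32.8 x² + x − 12.31 = 0, giving x = 0.598 V (positive root), so V_GS = 1.39 V.
I_D = (V_DD − V_GS)/R = (13.1 − 1.39) / 24.3 = 0.482 mA.

I_D = 0.482 mA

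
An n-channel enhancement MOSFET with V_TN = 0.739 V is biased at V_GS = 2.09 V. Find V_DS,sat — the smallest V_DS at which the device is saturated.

V_DS,sat = 1.35 V

The boundary between triode and saturation is V_DS = V_GS − V_TN = V_ov.
V_ov = 2.09 − 0.739 = 1.35 V.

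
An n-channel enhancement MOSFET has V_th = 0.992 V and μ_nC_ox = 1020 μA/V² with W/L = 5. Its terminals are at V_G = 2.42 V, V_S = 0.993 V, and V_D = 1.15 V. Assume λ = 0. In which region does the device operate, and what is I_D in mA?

V_GS = V_G − V_S = 2.42 − 0.993 = 1.43 V; V_DS = V_D − V_S = 1.15 − 0.993 = 0.157 V.
k_n = μ_nC_ox · (W/L) = 5.1 mA/V².
V_ov = V_GS − V_th = 1.43 − 0.992 = 0.435 V.
Since V_DS = 0.157 V < V_ov = 0.435 V, the device is in the triode region.
I_D = k_n [V_ov · V_DS − ½ V_DS²] = 5.1 × [0.435 × 0.157 − 0.5 × 0.157²] = 0.285 mA.

Triode; I_D = 0.285 mA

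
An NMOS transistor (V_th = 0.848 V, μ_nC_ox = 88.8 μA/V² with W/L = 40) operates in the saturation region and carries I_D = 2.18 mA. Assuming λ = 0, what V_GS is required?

V_GS = 1.96 V

k_n = μ_nC_ox · (W/L) = 3.552 mA/V².
In saturation I_D = ½ k_n (V_GS − V_th)², so V_GS − V_th = √(2 I_D / k_n) = √(2 × 2.18 / 3.552) = 1.11 V.
V_GS = 0.848 + 1.11 = 1.96 V.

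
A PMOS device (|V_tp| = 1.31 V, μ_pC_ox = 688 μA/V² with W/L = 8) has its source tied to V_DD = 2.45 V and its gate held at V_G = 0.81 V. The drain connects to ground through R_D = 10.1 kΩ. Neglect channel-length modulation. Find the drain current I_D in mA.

I_D = 0.226 mA

V_SG = V_DD − V_G = 2.45 − 0.81 = 1.64 V, so V_ov = 1.64 − 1.31 = 0.33 V.
k_p = μ_pC_ox · (W/L) = 5.504 mA/V².
Assume saturation: I_D = ½ k_p V_ov² = 0.5 × 5.504 × 0.33² = 0.3 mA, giving V_SD = V_DD − I_D R_D = 2.45 − 0.3 × 10.1 = -0.577 V.
But -0.577 V < V_ov = 0.33 V, so the device is actually in triode.
In triode I_D = k_p[V_ov V_SD − ½ V_SD²] and I_D = (V_DD − V_SD)/R_D. Equating: 27.8 V_SD² − 19.34 V_SD + 2.45 = 0, giving V_SD = 0.166 V (the root below V_ov).
I_D = (2.45 − 0.166) / 10.1 = 0.226 mA.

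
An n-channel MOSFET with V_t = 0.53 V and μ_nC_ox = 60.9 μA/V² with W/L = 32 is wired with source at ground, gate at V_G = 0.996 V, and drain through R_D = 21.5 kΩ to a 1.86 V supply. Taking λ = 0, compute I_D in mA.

I_D = 0.0818 mA

V_GS = V_G = 0.996 V, so V_ov = 0.996 − 0.53 = 0.466 V.
k_n = μ_nC_ox · (W/L) = 1.949 mA/V².
Assume saturation: I_D = ½ k_n V_ov² = 0.5 × 1.949 × 0.466² = 0.212 mA, giving V_DS = V_DD − I_D R_D = 1.86 − 0.212 × 21.5 = -2.69 V.
But -2.69 V < V_ov = 0.466 V, so the device is actually in triode.
In triode I_D = k_n[V_ov V_DS − ½ V_DS²] and I_D = (V_DD − V_DS)/R_D. Equating: 20.9 V_DS² − 20.53 V_DS + 1.86 = 0, giving V_DS = 0.101 V (the root below V_ov).
I_D = (1.86 − 0.101) / 21.5 = 0.0818 mA.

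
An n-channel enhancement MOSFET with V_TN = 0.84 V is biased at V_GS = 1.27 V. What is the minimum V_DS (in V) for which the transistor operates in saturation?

The boundary between triode and saturation is V_DS = V_GS − V_TN = V_ov.
V_ov = 1.27 − 0.84 = 0.43 V.

V_DS,sat = 0.430 V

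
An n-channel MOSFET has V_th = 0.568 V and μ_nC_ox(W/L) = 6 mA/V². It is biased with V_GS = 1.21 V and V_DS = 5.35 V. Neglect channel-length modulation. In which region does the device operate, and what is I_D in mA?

Saturation; I_D = 1.24 mA

V_ov = V_GS − V_th = 1.21 − 0.568 = 0.642 V.
Since V_DS = 5.35 V ≥ V_ov = 0.642 V, the device is in saturation.
I_D = ½ k_n V_ov² = 0.5 × 6 × 0.642² = 1.24 mA.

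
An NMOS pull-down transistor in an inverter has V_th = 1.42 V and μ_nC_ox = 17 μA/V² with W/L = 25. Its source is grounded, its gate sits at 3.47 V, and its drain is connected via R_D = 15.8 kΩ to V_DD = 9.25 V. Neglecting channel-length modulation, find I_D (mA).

I_D = 0.538 mA

V_GS = V_G = 3.47 V, so V_ov = 3.47 − 1.42 = 2.05 V.
k_n = μ_nC_ox · (W/L) = 0.425 mA/V².
Assume saturation: I_D = ½ k_n V_ov² = 0.5 × 0.425 × 2.05² = 0.893 mA, giving V_DS = V_DD − I_D R_D = 9.25 − 0.893 × 15.8 = -4.86 V.
But -4.86 V < V_ov = 2.05 V, so the device is actually in triode.
In triode I_D = k_n[V_ov V_DS − ½ V_DS²] and I_D = (V_DD − V_DS)/R_D. Equating: 3.36 V_DS² − 14.77 V_DS + 9.25 = 0, giving V_DS = 0.757 V (the root below V_ov).
I_D = (9.25 − 0.757) / 15.8 = 0.538 mA.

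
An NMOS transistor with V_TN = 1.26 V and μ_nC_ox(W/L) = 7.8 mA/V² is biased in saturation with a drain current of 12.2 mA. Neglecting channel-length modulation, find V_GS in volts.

In saturation I_D = ½ k_n (V_GS − V_TN)², so V_GS − V_TN = √(2 I_D / k_n) = √(2 × 12.2 / 7.8) = 1.77 V.
V_GS = 1.26 + 1.77 = 3.03 V.

V_GS = 3.03 V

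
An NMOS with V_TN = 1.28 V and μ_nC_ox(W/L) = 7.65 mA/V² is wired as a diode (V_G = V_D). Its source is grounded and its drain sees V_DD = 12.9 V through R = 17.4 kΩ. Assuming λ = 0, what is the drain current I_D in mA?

I_D = 0.644 mA

With gate tied to drain, V_GS = V_DS ≥ V_GS − V_TN, so the device is in saturation.
KCL at the drain: ½ k_n (V_GS − V_TN)² = (V_DD − V_GS)/R.
Let x = V_GS − 1.28. Then 66.6 x² + x − 11.62 = 0, giving x = 0.41 V (positive root), so V_GS = 1.69 V.
I_D = (V_DD − V_GS)/R = (12.9 − 1.69) / 17.4 = 0.644 mA.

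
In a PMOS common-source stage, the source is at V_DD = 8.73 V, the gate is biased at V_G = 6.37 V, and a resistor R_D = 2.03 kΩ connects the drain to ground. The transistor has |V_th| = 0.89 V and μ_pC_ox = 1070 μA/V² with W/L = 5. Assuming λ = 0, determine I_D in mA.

V_SG = V_DD − V_G = 8.73 − 6.37 = 2.36 V, so V_ov = 2.36 − 0.89 = 1.47 V.
k_p = μ_pC_ox · (W/L) = 5.35 mA/V².
Assume saturation: I_D = ½ k_p V_ov² = 0.5 × 5.35 × 1.47² = 5.78 mA, giving V_SD = V_DD − I_D R_D = 8.73 − 5.78 × 2.03 = -3 V.
But -3 V < V_ov = 1.47 V, so the device is actually in triode.
In triode I_D = k_p[V_ov V_SD − ½ V_SD²] and I_D = (V_DD − V_SD)/R_D. Equating: 5.43 V_SD² − 16.96 V_SD + 8.73 = 0, giving V_SD = 0.65 V (the root below V_ov).
I_D = (8.73 − 0.65) / 2.03 = 3.98 mA.

I_D = 3.98 mA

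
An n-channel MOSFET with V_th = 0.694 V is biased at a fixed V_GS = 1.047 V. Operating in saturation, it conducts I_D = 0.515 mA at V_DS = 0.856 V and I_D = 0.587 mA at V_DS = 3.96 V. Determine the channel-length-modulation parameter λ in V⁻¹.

With V_GS fixed, I_D ∝ (1 + λ V_DS) in saturation, so I_D2/I_D1 = (1 + λ V_DS2)/(1 + λ V_DS1).
0.587/0.515 = 1.14 = (1 + 3.96 λ)/(1 + 0.856 λ).
Solving: λ (I_D1 V_DS2 − I_D2 V_DS1) = I_D2 − I_D1, so λ = (0.587 − 0.515) / (0.515 × 3.96 − 0.587 × 0.856) = 0.072 / 1.54 = 0.0468 V⁻¹.

λ = 0.0468 V⁻¹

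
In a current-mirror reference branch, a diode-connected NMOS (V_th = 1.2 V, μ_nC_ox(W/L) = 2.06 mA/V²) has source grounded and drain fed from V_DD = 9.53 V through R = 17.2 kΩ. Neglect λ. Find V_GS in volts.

With gate tied to drain, V_GS = V_DS ≥ V_GS − V_th, so the device is in saturation.
KCL at the drain: ½ k_n (V_GS − V_th)² = (V_DD − V_GS)/R.
Let x = V_GS − 1.2. Then 17.7 x² + x − 8.33 = 0, giving x = 0.658 V (positive root), so V_GS = 1.86 V.
I_D = (V_DD − V_GS)/R = (9.53 − 1.86) / 17.2 = 0.446 mA.

V_GS = 1.86 V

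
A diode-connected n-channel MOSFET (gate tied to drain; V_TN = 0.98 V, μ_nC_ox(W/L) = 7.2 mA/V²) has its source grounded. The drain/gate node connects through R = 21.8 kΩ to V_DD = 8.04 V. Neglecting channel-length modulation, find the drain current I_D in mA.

With gate tied to drain, V_GS = V_DS ≥ V_GS − V_TN, so the device is in saturation.
KCL at the drain: ½ k_n (V_GS − V_TN)² = (V_DD − V_GS)/R.
Let x = V_GS − 0.98. Then 78.5 x² + x − 7.06 = 0, giving x = 0.294 V (positive root), so V_GS = 1.27 V.
I_D = (V_DD − V_GS)/R = (8.04 − 1.27) / 21.8 = 0.31 mA.

I_D = 0.310 mA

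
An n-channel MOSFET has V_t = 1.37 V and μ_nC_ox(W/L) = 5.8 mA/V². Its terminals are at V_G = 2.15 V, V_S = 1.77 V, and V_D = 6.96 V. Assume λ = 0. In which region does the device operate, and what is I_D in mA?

Cutoff; I_D = 0 mA

V_GS = V_G − V_S = 2.15 − 1.77 = 0.38 V; V_DS = V_D − V_S = 6.96 − 1.77 = 5.19 V.
V_GS = 0.38 V < V_t = 1.37 V, so the transistor is in cutoff.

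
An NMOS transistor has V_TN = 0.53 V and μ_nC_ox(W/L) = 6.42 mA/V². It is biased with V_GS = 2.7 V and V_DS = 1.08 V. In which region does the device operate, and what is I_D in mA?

V_ov = V_GS − V_TN = 2.7 − 0.53 = 2.17 V.
Since V_DS = 1.08 V < V_ov = 2.17 V, the device is in the triode region.
I_D = k_n [V_ov · V_DS − ½ V_DS²] = 6.42 × [2.17 × 1.08 − 0.5 × 1.08²] = 11.3 mA.

Triode; I_D = 11.3 mA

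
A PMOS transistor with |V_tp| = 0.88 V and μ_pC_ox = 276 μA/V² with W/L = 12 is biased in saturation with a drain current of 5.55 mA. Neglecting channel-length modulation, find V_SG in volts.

k_p = μ_pC_ox · (W/L) = 3.312 mA/V².
In saturation I_D = ½ k_p (V_SG − |V_tp|)², so V_SG − |V_tp| = √(2 I_D / k_p) = √(2 × 5.55 / 3.312) = 1.83 V.
V_SG = 0.88 + 1.83 = 2.71 V.

V_SG = 2.71 V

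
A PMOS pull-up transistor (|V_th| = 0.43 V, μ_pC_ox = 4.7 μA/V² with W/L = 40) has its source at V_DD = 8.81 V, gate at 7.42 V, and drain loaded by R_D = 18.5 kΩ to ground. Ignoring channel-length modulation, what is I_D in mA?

I_D = 0.0866 mA

V_SG = V_DD − V_G = 8.81 − 7.42 = 1.39 V, so V_ov = 1.39 − 0.43 = 0.96 V.
k_p = μ_pC_ox · (W/L) = 0.188 mA/V².
Assume saturation: I_D = ½ k_p V_ov² = 0.5 × 0.188 × 0.96² = 0.0866 mA, giving V_SD = V_DD − I_D R_D = 8.81 − 0.0866 × 18.5 = 7.21 V.
V_SD = 7.21 V ≥ V_ov = 0.96 V, confirming saturation.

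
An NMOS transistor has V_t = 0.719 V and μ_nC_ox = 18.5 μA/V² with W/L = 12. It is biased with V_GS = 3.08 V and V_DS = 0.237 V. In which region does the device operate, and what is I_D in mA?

k_n = μ_nC_ox · (W/L) = 0.222 mA/V².
V_ov = V_GS − V_t = 3.08 − 0.719 = 2.36 V.
Since V_DS = 0.237 V < V_ov = 2.36 V, the device is in the triode region.
I_D = k_n [V_ov · V_DS − ½ V_DS²] = 0.222 × [2.36 × 0.237 − 0.5 × 0.237²] = 0.118 mA.

Triode; I_D = 0.118 mA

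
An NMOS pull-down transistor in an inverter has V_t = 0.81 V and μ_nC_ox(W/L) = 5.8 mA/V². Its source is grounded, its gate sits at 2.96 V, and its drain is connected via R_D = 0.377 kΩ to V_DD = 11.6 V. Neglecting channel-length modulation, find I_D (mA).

I_D = 13.4 mA

V_GS = V_G = 2.96 V, so V_ov = 2.96 − 0.81 = 2.15 V.
Assume saturation: I_D = ½ k_n V_ov² = 0.5 × 5.8 × 2.15² = 13.4 mA, giving V_DS = V_DD − I_D R_D = 11.6 − 13.4 × 0.377 = 6.55 V.
V_DS = 6.55 V ≥ V_ov = 2.15 V, confirming saturation.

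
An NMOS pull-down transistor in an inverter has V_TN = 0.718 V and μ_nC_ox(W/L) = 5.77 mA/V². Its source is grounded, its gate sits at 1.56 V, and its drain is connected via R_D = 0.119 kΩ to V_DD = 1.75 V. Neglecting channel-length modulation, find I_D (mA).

V_GS = V_G = 1.56 V, so V_ov = 1.56 − 0.718 = 0.842 V.
Assume saturation: I_D = ½ k_n V_ov² = 0.5 × 5.77 × 0.842² = 2.05 mA, giving V_DS = V_DD − I_D R_D = 1.75 − 2.05 × 0.119 = 1.51 V.
V_DS = 1.51 V ≥ V_ov = 0.842 V, confirming saturation.

I_D = 2.05 mA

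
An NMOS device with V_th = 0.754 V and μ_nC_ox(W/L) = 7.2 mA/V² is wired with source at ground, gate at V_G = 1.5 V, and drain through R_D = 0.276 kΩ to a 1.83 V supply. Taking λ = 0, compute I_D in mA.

V_GS = V_G = 1.5 V, so V_ov = 1.5 − 0.754 = 0.746 V.
Assume saturation: I_D = ½ k_n V_ov² = 0.5 × 7.2 × 0.746² = 2 mA, giving V_DS = V_DD − I_D R_D = 1.83 − 2 × 0.276 = 1.28 V.
V_DS = 1.28 V ≥ V_ov = 0.746 V, confirming saturation.

I_D = 2.00 mA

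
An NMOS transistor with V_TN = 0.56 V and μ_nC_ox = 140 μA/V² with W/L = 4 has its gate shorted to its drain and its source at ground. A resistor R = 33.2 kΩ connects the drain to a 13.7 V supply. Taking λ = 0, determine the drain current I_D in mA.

I_D = 0.362 mA

With gate tied to drain, V_GS = V_DS ≥ V_GS − V_TN, so the device is in saturation.
k_n = μ_nC_ox · (W/L) = 0.56 mA/V².
KCL at the drain: ½ k_n (V_GS − V_TN)² = (V_DD − V_GS)/R.
Let x = V_GS − 0.56. Then 9.3 x² + x − 13.14 = 0, giving x = 1.14 V (positive root), so V_GS = 1.7 V.
I_D = (V_DD − V_GS)/R = (13.7 − 1.7) / 33.2 = 0.362 mA.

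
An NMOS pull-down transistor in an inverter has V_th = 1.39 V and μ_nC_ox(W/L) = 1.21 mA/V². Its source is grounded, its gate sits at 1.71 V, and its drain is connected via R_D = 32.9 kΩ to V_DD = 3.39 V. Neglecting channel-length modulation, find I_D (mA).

V_GS = V_G = 1.71 V, so V_ov = 1.71 − 1.39 = 0.32 V.
Assume saturation: I_D = ½ k_n V_ov² = 0.5 × 1.21 × 0.32² = 0.062 mA, giving V_DS = V_DD − I_D R_D = 3.39 − 0.062 × 32.9 = 1.35 V.
V_DS = 1.35 V ≥ V_ov = 0.32 V, confirming saturation.

I_D = 0.0620 mA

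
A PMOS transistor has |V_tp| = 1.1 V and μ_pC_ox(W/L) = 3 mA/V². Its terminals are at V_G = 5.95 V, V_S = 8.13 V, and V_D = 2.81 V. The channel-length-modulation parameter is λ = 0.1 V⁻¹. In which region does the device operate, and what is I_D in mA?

V_SG = V_S − V_G = 8.13 − 5.95 = 2.18 V; V_SD = V_S − V_D = 8.13 − 2.81 = 5.32 V.
V_ov = V_SG − |V_tp| = 2.18 − 1.1 = 1.08 V.
Since V_SD = 5.32 V ≥ V_ov = 1.08 V, the device is in saturation.
I_D = ½ k_p V_ov² (1 + λ V_SD) = 0.5 × 3 × 1.08² × (1 + 0.1 × 5.32) = 2.68 mA.

Saturation; I_D = 2.68 mA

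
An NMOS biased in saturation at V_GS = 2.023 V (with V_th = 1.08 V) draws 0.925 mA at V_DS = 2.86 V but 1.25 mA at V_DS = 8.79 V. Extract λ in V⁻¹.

With V_GS fixed, I_D ∝ (1 + λ V_DS) in saturation, so I_D2/I_D1 = (1 + λ V_DS2)/(1 + λ V_DS1).
1.25/0.925 = 1.351 = (1 + 8.79 λ)/(1 + 2.86 λ).
Solving: λ (I_D1 V_DS2 − I_D2 V_DS1) = I_D2 − I_D1, so λ = (1.25 − 0.925) / (0.925 × 8.79 − 1.25 × 2.86) = 0.325 / 4.56 = 0.0713 V⁻¹.

λ = 0.0713 V⁻¹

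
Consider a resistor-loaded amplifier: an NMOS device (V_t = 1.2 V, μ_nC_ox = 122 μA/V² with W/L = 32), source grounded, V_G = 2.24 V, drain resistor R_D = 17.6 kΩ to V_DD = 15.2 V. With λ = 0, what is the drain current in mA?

V_GS = V_G = 2.24 V, so V_ov = 2.24 − 1.2 = 1.04 V.
k_n = μ_nC_ox · (W/L) = 3.904 mA/V².
Assume saturation: I_D = ½ k_n V_ov² = 0.5 × 3.904 × 1.04² = 2.11 mA, giving V_DS = V_DD − I_D R_D = 15.2 − 2.11 × 17.6 = -22 V.
But -22 V < V_ov = 1.04 V, so the device is actually in triode.
In triode I_D = k_n[V_ov V_DS − ½ V_DS²] and I_D = (V_DD − V_DS)/R_D. Equating: 34.4 V_DS² − 72.46 V_DS + 15.2 = 0, giving V_DS = 0.236 V (the root below V_ov).
I_D = (15.2 − 0.236) / 17.6 = 0.85 mA.

I_D = 0.850 mA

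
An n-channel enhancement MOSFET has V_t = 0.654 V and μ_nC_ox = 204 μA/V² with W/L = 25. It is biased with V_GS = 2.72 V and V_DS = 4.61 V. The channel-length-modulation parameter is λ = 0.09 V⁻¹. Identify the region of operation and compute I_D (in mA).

Saturation; I_D = 15.4 mA

k_n = μ_nC_ox · (W/L) = 5.1 mA/V².
V_ov = V_GS − V_t = 2.72 − 0.654 = 2.07 V.
Since V_DS = 4.61 V ≥ V_ov = 2.07 V, the device is in saturation.
I_D = ½ k_n V_ov² (1 + λ V_DS) = 0.5 × 5.1 × 2.07² × (1 + 0.09 × 4.61) = 15.4 mA.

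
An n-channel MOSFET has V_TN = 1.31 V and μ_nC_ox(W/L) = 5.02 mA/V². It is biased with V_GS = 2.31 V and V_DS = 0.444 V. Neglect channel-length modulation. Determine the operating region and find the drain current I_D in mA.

Triode; I_D = 1.73 mA

V_ov = V_GS − V_TN = 2.31 − 1.31 = 1 V.
Since V_DS = 0.444 V < V_ov = 1 V, the device is in the triode region.
I_D = k_n [V_ov · V_DS − ½ V_DS²] = 5.02 × [1 × 0.444 − 0.5 × 0.444²] = 1.73 mA.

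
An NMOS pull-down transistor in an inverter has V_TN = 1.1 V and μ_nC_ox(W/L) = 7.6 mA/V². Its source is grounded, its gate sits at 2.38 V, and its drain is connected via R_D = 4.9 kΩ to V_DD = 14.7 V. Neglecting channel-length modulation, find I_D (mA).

I_D = 2.93 mA

V_GS = V_G = 2.38 V, so V_ov = 2.38 − 1.1 = 1.28 V.
Assume saturation: I_D = ½ k_n V_ov² = 0.5 × 7.6 × 1.28² = 6.23 mA, giving V_DS = V_DD − I_D R_D = 14.7 − 6.23 × 4.9 = -15.8 V.
But -15.8 V < V_ov = 1.28 V, so the device is actually in triode.
In triode I_D = k_n[V_ov V_DS − ½ V_DS²] and I_D = (V_DD − V_DS)/R_D. Equating: 18.6 V_DS² − 48.67 V_DS + 14.7 = 0, giving V_DS = 0.349 V (the root below V_ov).
I_D = (14.7 − 0.349) / 4.9 = 2.93 mA.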